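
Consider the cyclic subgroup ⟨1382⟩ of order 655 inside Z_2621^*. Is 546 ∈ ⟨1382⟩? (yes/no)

yes

546 ∈ ⟨1382⟩ iff 546^655 ≡ 1 (mod 2621), since |⟨1382⟩| = 655.
546^655 mod 2621 = 1.
Since 1 = 1, 546 lies in the subgroup.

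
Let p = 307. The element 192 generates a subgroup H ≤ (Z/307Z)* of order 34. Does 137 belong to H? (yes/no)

137 ∈ ⟨192⟩ iff 137^34 ≡ 1 (mod 307), since |⟨192⟩| = 34.
137^34 mod 307 = 287.
Since 287 ≠ 1, 137 does not lie in the subgroup.

no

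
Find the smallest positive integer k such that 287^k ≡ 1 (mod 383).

The order of 287 must divide p − 1 = 382 = 2 · 191.
Divisors: 1, 2, 191, 382.
Check each in increasing order: 287^1 ≡ 287;  287^2 ≡ 24;  287^191 ≡ 382;  287^382 ≡ 1.
Smallest exponent giving 1 is 382.

382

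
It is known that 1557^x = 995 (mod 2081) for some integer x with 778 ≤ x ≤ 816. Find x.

794

Compute 1557^778 mod 2081 = 1930, then multiply by 1557 repeatedly:
  1557^778=1930  1557^779=46  1557^780=868  1557^781=907  1557^782=1281
  1557^783=919  1557^784=1236  1557^785=1608  1557^786=213  1557^787=762
  1557^788=264  1557^789=1091  1557^790=591  1557^791=385  1557^792=117
  1557^793=1122  1557^794=995
Found 995 at exponent 794.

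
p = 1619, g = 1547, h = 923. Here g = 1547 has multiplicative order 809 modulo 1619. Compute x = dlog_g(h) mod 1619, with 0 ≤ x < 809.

Baby-step giant-step with m = ceil(sqrt(809)) = 29.
Baby table (1547^j mod 1619 for j=0..28):
  0:1  1:1547  2:327  3:741  4:75  5:1076  6:240  7:529
  8:768  9:1369  10:191  11:819  12:935  13:678  14:1373  15:1522
  16:508  17:661  18:978  19:820  20:863  21:1005  22:495  23:1597
  24:1584  25:901  26:1507  27:1588  28:613
Giant step factor: 1547^(-29) ≡ 754 (mod 1619).
Scan 923·754^i mod 1619 for i = 0, 1, …:
  i=0: 923   i=1: 1391   i=2: 1321   i=3: 349
  i=4: 868   i=5: 396   i=6: 688   i=7: 672
  i=8: 1560   i=9: 846     …   i=26: 477
  i=27: 240
Match at i=27, j=6: x = 27·29 + 6 = 789.

789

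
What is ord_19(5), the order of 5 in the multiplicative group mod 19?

9

The order of 5 must divide p − 1 = 18 = 2 · 3^2.
Divisors: 1, 2, 3, 6, 9, 18.
Check each in increasing order: 5^1 ≡ 5;  5^2 ≡ 6;  5^3 ≡ 11;  5^6 ≡ 7;  5^9 ≡ 1.
Smallest exponent giving 1 is 9.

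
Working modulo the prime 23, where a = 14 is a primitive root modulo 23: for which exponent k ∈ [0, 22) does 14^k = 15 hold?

5

Successive powers of 14 modulo 23:
  14^0=1  14^1=14  14^2=12  14^3=7  14^4=6  14^5=15
So 14^5 ≡ 15 (mod 23), giving k = 5.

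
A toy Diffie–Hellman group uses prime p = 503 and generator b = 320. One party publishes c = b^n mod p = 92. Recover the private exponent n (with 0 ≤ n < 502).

112

Baby-step giant-step with m = ceil(sqrt(502)) = 23.
Baby table (320^j mod 503 for j=0..22):
  0:1  1:320  2:291  3:65  4:177  5:304  6:201  7:439
  8:143  9:490  10:367  11:241  12:161  13:214  14:72  15:405
  16:329  17:153  18:169  19:259  20:388  21:422  22:236
Giant step factor: 320^(-23) ≡ 309 (mod 503).
Scan 92·309^i mod 503 for i = 0, 1, …:
  i=0: 92   i=1: 260   i=2: 363   i=3: 501
  i=4: 388
Match at i=4, j=20: n = 4·23 + 20 = 112.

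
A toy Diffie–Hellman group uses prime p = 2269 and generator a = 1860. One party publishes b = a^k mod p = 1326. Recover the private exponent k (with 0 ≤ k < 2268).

1356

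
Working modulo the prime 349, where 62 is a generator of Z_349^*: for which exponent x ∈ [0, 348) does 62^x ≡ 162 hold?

45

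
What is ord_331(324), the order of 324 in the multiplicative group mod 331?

55

The order of 324 must divide p − 1 = 330 = 2 · 3 · 5 · 11.
Divisors: 1, 2, 3, 5, 6, 10, 11, 15, 22, 30, 33, 55, 66, 110, 165, 330.
Check each in increasing order: 324^1 ≡ 324;  324^2 ≡ 49;  324^3 ≡ 319;  324^5 ≡ 74;  324^6 ≡ 144;  324^10 ≡ 180;  324^11 ≡ 64;  324^15 ≡ 80;  324^22 ≡ 124;  324^30 ≡ 111;  324^33 ≡ 323;  324^55 ≡ 1.
Smallest exponent giving 1 is 55.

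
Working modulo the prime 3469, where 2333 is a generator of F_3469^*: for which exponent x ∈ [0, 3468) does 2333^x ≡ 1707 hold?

Baby-step giant-step with m = ceil(sqrt(3468)) = 59.
Baby table (2333^j mod 3469 for j=0..58):
  0:1  1:2333  2:28  3:2882  4:784  5:909  6:1138  7:1169
  8:643  9:1511  10:659  11:680  12:1107  13:1695  14:3244  15:2363
  16:638  17:253  18:519  19:146  20:656  21:619  22:1023  23:3456
  24:892  25:3105  26:693  27:215  28:2059  29:2551  30:2148  31:2048
  32:1171  33:1840  34:1567  35:2954  36:2248  37:2925  38:502  39:2113
  40:180  41:191  42:1571  43:1879  44:2360  45:577  46:169  47:2280
  48:1263  49:1398  50:674  51:985  52:1527  53:3297  54:1128  55:2122
  56:363  57:443  58:3226
Giant step factor: 2333^(-59) ≡ 2425 (mod 3469).
Scan 1707·2425^i mod 3469 for i = 0, 1, …:
  i=0: 1707   i=1: 958   i=2: 2389   i=3: 95
  i=4: 1421   i=5: 1208   i=6: 1564   i=7: 1083
  i=8: 242   i=9: 589     …   i=32: 1235
  i=33: 1128
Match at i=33, j=54: x = 33·59 + 54 = 2001.

2001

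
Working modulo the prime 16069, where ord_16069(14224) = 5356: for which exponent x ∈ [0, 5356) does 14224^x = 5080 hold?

Baby-step giant-step with m = ceil(sqrt(5356)) = 74.
Baby table (14224^j mod 16069 for j=0..73):
  0:1  1:14224  2:13466  3:13973  4:10560  5:8497  6:6379  7:9322
  8:10809  9:15093  10:992  11:1626  12:4933  13:9738  14:14601  15:8868
  16:12851  17:7749  18:4505  19:12017  20:3855  21:6092  22:8560  23:2627
  24:6023  25:7313  26:5475  27:6026  28:1778  29:13735  30:15807  31:1320
  32:7088  33:2806  34:13217  35:7377  36:15947  37:124  38:12255  39:14677
  40:13269  41:7851  42:9143  43:3615  44:15029  45:6589  46:7528  47:10525
  48:8796  49:1070  50:2337  51:10796  52:6940  53:2693  54:12805  55:12274
  56:11760  57:12019  58:165  59:886  60:4368  61:7678  62:6948  63:4002
  64:8050  65:11575  66:15895  67:15719  68:2990  69:11186  70:10495  71:15939
  72:14884  73:941
Giant step factor: 14224^(-74) ≡ 371 (mod 16069).
Scan 5080·371^i mod 16069 for i = 0, 1, …:
  i=0: 5080   i=1: 4607   i=2: 5883   i=3: 13278
  i=4: 9024   i=5: 5552   i=6: 2960   i=7: 5468
  i=8: 3934   i=9: 13304   i=10: 2601   i=11: 831
  i=12: 2990
Match at i=12, j=68: x = 12·74 + 68 = 956.

956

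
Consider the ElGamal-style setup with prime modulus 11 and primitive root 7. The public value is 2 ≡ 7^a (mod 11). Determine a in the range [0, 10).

3

Successive powers of 7 modulo 11:
  7^0=1  7^1=7  7^2=5  7^3=2
So 7^3 ≡ 2 (mod 11), giving a = 3.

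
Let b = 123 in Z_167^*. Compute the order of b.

166

The order of 123 must divide p − 1 = 166 = 2 · 83.
Divisors: 1, 2, 83, 166.
Check each in increasing order: 123^1 ≡ 123;  123^2 ≡ 99;  123^83 ≡ 166;  123^166 ≡ 1.
Smallest exponent giving 1 is 166.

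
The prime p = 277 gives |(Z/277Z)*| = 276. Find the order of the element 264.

23

The order of 264 must divide p − 1 = 276 = 2^2 · 3 · 23.
Divisors: 1, 2, 3, 4, 6, 12, 23, 46, 69, 92, 138, 276.
Check each in increasing order: 264^1 ≡ 264;  264^2 ≡ 169;  264^3 ≡ 19;  264^4 ≡ 30;  264^6 ≡ 84;  264^12 ≡ 131;  264^23 ≡ 1.
Smallest exponent giving 1 is 23.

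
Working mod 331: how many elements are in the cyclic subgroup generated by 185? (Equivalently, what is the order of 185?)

66

The order of 185 must divide p − 1 = 330 = 2 · 3 · 5 · 11.
Divisors: 1, 2, 3, 5, 6, 10, 11, 15, 22, 30, 33, 55, 66, 110, 165, 330.
Check each in increasing order: 185^1 ≡ 185;  185^2 ≡ 132;  185^3 ≡ 257;  185^5 ≡ 162;  185^6 ≡ 180;  185^10 ≡ 95;  185^11 ≡ 32;  185^15 ≡ 164;  185^22 ≡ 31;  185^30 ≡ 85;  185^33 ≡ 330;  185^55 ≡ 300;  185^66 ≡ 1.
Smallest exponent giving 1 is 66.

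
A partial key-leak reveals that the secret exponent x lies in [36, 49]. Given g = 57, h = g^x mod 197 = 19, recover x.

42

Compute 57^36 mod 197 = 133, then multiply by 57 repeatedly:
  57^36=133  57^37=95  57^38=96  57^39=153  57^40=53
  57^41=66  57^42=19
Found 19 at exponent 42.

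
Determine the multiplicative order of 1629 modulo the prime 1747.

The order of 1629 must divide p − 1 = 1746 = 2 · 3^2 · 97.
Divisors: 1, 2, 3, 6, 9, 18, 97, 194, 291, 582, 873, 1746.
Check each in increasing order: 1629^1 ≡ 1629;  1629^2 ≡ 1695;  1629^3 ≡ 895;  1629^6 ≡ 899;  1629^9 ≡ 985;  1629^18 ≡ 640;  1629^97 ≡ 372;  1629^194 ≡ 371;  1629^291 ≡ 1746;  1629^582 ≡ 1.
Smallest exponent giving 1 is 582.

582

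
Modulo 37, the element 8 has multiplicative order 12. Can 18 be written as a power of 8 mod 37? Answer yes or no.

⟨8⟩ has order 12; its elements mod 37 are {1, 6, 8, 10, 11, 14, 23, 26, 27, 29, 31, 36}.
18 is not in this set.

no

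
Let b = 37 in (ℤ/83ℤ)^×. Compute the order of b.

41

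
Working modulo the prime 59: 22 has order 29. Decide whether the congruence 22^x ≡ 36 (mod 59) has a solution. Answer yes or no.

36 ∈ ⟨22⟩ iff 36^29 ≡ 1 (mod 59), since |⟨22⟩| = 29.
36^29 mod 59 = 1.
Since 1 = 1, 36 lies in the subgroup.

yes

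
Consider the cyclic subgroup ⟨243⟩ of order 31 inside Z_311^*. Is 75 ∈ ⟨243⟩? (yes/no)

no

75 ∈ ⟨243⟩ iff 75^31 ≡ 1 (mod 311), since |⟨243⟩| = 31.
75^31 mod 311 = 6.
Since 6 ≠ 1, 75 does not lie in the subgroup.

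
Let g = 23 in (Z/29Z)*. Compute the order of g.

7

The order of 23 must divide p − 1 = 28 = 2^2 · 7.
Divisors: 1, 2, 4, 7, 14, 28.
Check each in increasing order: 23^1 ≡ 23;  23^2 ≡ 7;  23^4 ≡ 20;  23^7 ≡ 1.
Smallest exponent giving 1 is 7.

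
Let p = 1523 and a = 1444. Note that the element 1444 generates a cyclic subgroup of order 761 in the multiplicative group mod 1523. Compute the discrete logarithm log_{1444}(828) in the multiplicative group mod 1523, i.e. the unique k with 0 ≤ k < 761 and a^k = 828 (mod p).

214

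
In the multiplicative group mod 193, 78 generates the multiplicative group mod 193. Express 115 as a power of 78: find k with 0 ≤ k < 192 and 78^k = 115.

Baby-step giant-step with m = ceil(sqrt(192)) = 14.
Baby table (78^j mod 193 for j=0..13):
  0:1  1:78  2:101  3:158  4:165  5:132  6:67  7:15
  8:12  9:164  10:54  11:159  12:50  13:40
Giant step factor: 78^(-14) ≡ 187 (mod 193).
Scan 115·187^i mod 193 for i = 0, 1, …:
  i=0: 115   i=1: 82   i=2: 87   i=3: 57
  i=4: 44   i=5: 122   i=6: 40
Match at i=6, j=13: k = 6·14 + 13 = 97.

97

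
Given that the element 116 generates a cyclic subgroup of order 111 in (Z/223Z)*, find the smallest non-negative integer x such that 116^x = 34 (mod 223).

78

Baby-step giant-step with m = ceil(sqrt(111)) = 11.
Baby table (116^j mod 223 for j=0..10):
  0:1  1:116  2:76  3:119  4:201  5:124  6:112  7:58
  8:38  9:171  10:212
Giant step factor: 116^(-11) ≡ 18 (mod 223).
Scan 34·18^i mod 223 for i = 0, 1, …:
  i=0: 34   i=1: 166   i=2: 89   i=3: 41
  i=4: 69   i=5: 127   i=6: 56   i=7: 116
Match at i=7, j=1: x = 7·11 + 1 = 78.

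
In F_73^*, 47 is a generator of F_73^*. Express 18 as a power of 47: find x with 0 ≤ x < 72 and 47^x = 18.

68

Baby-step giant-step with m = ceil(sqrt(72)) = 9.
Baby table (47^j mod 73 for j=0..8):
  0:1  1:47  2:19  3:17  4:69  5:31  6:70  7:5
  8:16
Giant step factor: 47^(-9) ≡ 10 (mod 73).
Scan 18·10^i mod 73 for i = 0, 1, …:
  i=0: 18   i=1: 34   i=2: 48   i=3: 42
  i=4: 55   i=5: 39   i=6: 25   i=7: 31
Match at i=7, j=5: x = 7·9 + 5 = 68.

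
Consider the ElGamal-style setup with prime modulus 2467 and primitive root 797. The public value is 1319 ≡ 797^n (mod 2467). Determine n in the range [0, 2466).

2350

Baby-step giant-step with m = ceil(sqrt(2466)) = 50.
Baby table (797^j mod 2467 for j=0..49):
  0:1  1:797  2:1190  3:1102  4:42  5:1403  6:640  7:1878
  8:1764  9:2185  10:2210  11:2399  12:78  13:491  14:1541  15:2078
  16:809  17:886  18:580  19:931  20:1907  21:207  22:2157  23:2097
  24:1150  25:1293  26:1782  27:1729  28:1427  29:32  30:834  31:1075
  32:726  33:1344  34:490  35:744  36:888  37:2174  38:844  39:1644
  40:291  41:29  42:910  43:2439  44:2354  45:1218  46:1215  47:1291
  48:188  49:1816
Giant step factor: 797^(-50) ≡ 127 (mod 2467).
Scan 1319·127^i mod 2467 for i = 0, 1, …:
  i=0: 1319   i=1: 2224   i=2: 1210   i=3: 716
  i=4: 2120   i=5: 337   i=6: 860   i=7: 672
  i=8: 1466   i=9: 1157     …   i=46: 1690
  i=47: 1
Match at i=47, j=0: n = 47·50 + 0 = 2350.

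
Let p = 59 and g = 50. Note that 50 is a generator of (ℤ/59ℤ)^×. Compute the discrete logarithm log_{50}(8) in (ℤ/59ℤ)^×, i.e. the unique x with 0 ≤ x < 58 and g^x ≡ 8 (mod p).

Successive powers of 50 modulo 59:
  50^0=1  50^1=50  50^2=22  50^3=38  50^4=12  50^5=10
  50^6=28  50^7=43  50^8=26  50^9=2  50^10=41  50^11=44
  50^12=17  50^13=24  50^14=20  50^15=56  50^16=27  50^17=52
  50^18=4  50^19=23  50^20=29  50^21=34  50^22=48  50^23=40
  50^24=53  50^25=54  50^26=45  50^27=8
So 50^27 ≡ 8 (mod 59), giving x = 27.

27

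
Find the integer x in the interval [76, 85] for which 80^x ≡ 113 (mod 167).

85

Compute 80^76 mod 167 = 7, then multiply by 80 repeatedly:
  80^76=7  80^77=59  80^78=44  80^79=13  80^80=38
  80^81=34  80^82=48  80^83=166  80^84=87  80^85=113
Found 113 at exponent 85.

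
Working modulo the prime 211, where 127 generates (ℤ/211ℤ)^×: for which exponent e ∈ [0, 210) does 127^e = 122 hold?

186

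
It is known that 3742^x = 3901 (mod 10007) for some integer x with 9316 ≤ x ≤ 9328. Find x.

Compute 3742^9316 mod 10007 = 8873, then multiply by 3742 repeatedly:
  3742^9316=8873  3742^9317=9547  3742^9318=9891  3742^9319=6236  3742^9320=8795
  3742^9321=7874  3742^9322=3900  3742^9323=3594  3742^9324=9347  3742^9325=2009
  3742^9326=2421  3742^9327=3047  3742^9328=3901
Found 3901 at exponent 9328.

9328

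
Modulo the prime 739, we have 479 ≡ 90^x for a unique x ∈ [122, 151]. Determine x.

132

Compute 90^122 mod 739 = 407, then multiply by 90 repeatedly:
  90^122=407  90^123=419  90^124=21  90^125=412  90^126=130
  90^127=615  90^128=664  90^129=640  90^130=697  90^131=654
  90^132=479
Found 479 at exponent 132.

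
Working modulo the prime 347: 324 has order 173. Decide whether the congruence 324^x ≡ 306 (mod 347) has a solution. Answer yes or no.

yes

306 ∈ ⟨324⟩ iff 306^173 ≡ 1 (mod 347), since |⟨324⟩| = 173.
306^173 mod 347 = 1.
Since 1 = 1, 306 lies in the subgroup.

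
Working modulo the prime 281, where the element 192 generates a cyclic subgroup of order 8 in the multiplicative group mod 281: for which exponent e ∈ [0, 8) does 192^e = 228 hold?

6

Successive powers of 192 modulo 281:
  192^0=1  192^1=192  192^2=53  192^3=60  192^4=280  192^5=89
  192^6=228
So 192^6 ≡ 228 (mod 281), giving e = 6.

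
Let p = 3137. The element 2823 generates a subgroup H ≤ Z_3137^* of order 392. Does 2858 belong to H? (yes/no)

no

2858 ∈ ⟨2823⟩ iff 2858^392 ≡ 1 (mod 3137), since |⟨2823⟩| = 392.
2858^392 mod 3137 = 2038.
Since 2038 ≠ 1, 2858 does not lie in the subgroup.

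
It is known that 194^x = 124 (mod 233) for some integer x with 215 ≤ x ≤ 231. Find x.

218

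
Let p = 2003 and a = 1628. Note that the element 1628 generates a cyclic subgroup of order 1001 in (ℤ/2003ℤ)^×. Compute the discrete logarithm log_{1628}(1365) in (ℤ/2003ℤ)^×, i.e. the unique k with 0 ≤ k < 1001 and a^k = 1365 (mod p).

Baby-step giant-step with m = ceil(sqrt(1001)) = 32.
Baby table (1628^j mod 2003 for j=0..31):
  0:1  1:1628  2:415  3:609  4:1970  5:357  6:326  7:1936
  8:1089  9:237  10:1260  11:208  12:117  13:191  14:483  15:1148
  16:145  17:1709  18:85  19:173  20:1224  21:1690  22:1201  23:300
  24:1671  25:314  26:427  27:115  28:941  29:1656  30:1933  31:211
Giant step factor: 1628^(-32) ≡ 308 (mod 2003).
Scan 1365·308^i mod 2003 for i = 0, 1, …:
  i=0: 1365   i=1: 1793   i=2: 1419   i=3: 398
  i=4: 401   i=5: 1325   i=6: 1491   i=7: 541
  i=8: 379   i=9: 558     …   i=28: 254
  i=29: 115
Match at i=29, j=27: k = 29·32 + 27 = 955.

955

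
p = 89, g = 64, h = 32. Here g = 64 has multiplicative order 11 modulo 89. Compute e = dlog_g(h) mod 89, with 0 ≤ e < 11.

10

Successive powers of 64 modulo 89:
  64^0=1  64^1=64  64^2=2  64^3=39  64^4=4  64^5=78
  64^6=8  64^7=67  64^8=16  64^9=45  64^10=32
So 64^10 ≡ 32 (mod 89), giving e = 10.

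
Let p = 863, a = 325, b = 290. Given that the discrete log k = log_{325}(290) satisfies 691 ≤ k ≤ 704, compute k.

703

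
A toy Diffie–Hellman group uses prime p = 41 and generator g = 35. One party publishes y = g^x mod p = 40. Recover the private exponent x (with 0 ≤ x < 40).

Successive powers of 35 modulo 41:
  35^0=1  35^1=35  35^2=36  35^3=30  35^4=25  35^5=14
  35^6=39  35^7=12  35^8=10  35^9=22  35^10=32  35^11=13
  35^12=4  35^13=17  35^14=21  35^15=38  35^16=18  35^17=15
  35^18=33  35^19=7  35^20=40
So 35^20 ≡ 40 (mod 41), giving x = 20.

20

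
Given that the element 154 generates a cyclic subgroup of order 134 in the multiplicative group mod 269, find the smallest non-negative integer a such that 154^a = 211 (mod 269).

Baby-step giant-step with m = ceil(sqrt(134)) = 12.
Baby table (154^j mod 269 for j=0..11):
  0:1  1:154  2:44  3:51  4:53  5:92  6:180  7:13
  8:119  9:34  10:125  11:151
Giant step factor: 154^(-12) ≡ 204 (mod 269).
Scan 211·204^i mod 269 for i = 0, 1, …:
  i=0: 211   i=1: 4   i=2: 9   i=3: 222
  i=4: 96   i=5: 216   i=6: 217   i=7: 152
  i=8: 73   i=9: 97   i=10: 151
Match at i=10, j=11: a = 10·12 + 11 = 131.

131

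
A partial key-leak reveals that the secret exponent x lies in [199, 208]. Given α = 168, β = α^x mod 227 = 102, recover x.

200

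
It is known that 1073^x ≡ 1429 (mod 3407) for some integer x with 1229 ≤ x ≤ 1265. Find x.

1241

Compute 1073^1229 mod 3407 = 1370, then multiply by 1073 repeatedly:
  1073^1229=1370  1073^1230=1593  1073^1231=2382  1073^1232=636  1073^1233=1028
  1073^1234=2583  1073^1235=1668  1073^1236=1089  1073^1237=3303  1073^1238=839
  1073^1239=799  1073^1240=2170  1073^1241=1429
Found 1429 at exponent 1241.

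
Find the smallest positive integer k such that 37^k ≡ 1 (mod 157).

The order of 37 must divide p − 1 = 156 = 2^2 · 3 · 13.
Divisors: 1, 2, 3, 4, 6, 12, 13, 26, 39, 52, 78, 156.
Check each in increasing order: 37^1 ≡ 37;  37^2 ≡ 113;  37^3 ≡ 99;  37^4 ≡ 52;  37^6 ≡ 67;  37^12 ≡ 93;  37^13 ≡ 144;  37^26 ≡ 12;  37^39 ≡ 1.
Smallest exponent giving 1 is 39.

39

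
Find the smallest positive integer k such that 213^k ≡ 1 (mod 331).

110

The order of 213 must divide p − 1 = 330 = 2 · 3 · 5 · 11.
Divisors: 1, 2, 3, 5, 6, 10, 11, 15, 22, 30, 33, 55, 66, 110, 165, 330.
Check each in increasing order: 213^1 ≡ 213;  213^2 ≡ 22;  213^3 ≡ 52;  213^5 ≡ 151;  213^6 ≡ 56;  213^10 ≡ 293;  213^11 ≡ 181;  213^15 ≡ 220;  213^22 ≡ 323;  213^30 ≡ 74;  213^33 ≡ 207;  213^55 ≡ 330;  213^66 ≡ 150;  213^110 ≡ 1.
Smallest exponent giving 1 is 110.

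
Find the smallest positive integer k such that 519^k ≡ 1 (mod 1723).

The order of 519 must divide p − 1 = 1722 = 2 · 3 · 7 · 41.
Divisors: 1, 2, 3, 6, 7, 14, 21, 41, 42, 82, 123, 246, 287, 574, 861, 1722.
Check each in increasing order: 519^1 ≡ 519;  519^2 ≡ 573;  519^3 ≡ 1031;  519^6 ≡ 1593;  519^7 ≡ 1450;  519^14 ≡ 440;  519^21 ≡ 490;  519^41 ≡ 41;  519^42 ≡ 603;  519^82 ≡ 1681;  519^123 ≡ 1.
Smallest exponent giving 1 is 123.

123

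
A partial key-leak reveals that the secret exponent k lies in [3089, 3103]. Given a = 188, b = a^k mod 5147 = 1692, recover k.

3097

Compute 188^3089 mod 5147 = 501, then multiply by 188 repeatedly:
  188^3089=501  188^3090=1542  188^3091=1664  188^3092=4012  188^3093=2794
  188^3094=278  188^3095=794  188^3096=9  188^3097=1692
Found 1692 at exponent 3097.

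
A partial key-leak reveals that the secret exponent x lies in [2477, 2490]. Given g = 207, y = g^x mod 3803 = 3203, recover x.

Compute 207^2477 mod 3803 = 2244, then multiply by 207 repeatedly:
  207^2477=2244  207^2478=542  207^2479=1907  207^2480=3040  207^2481=1785
  207^2482=604  207^2483=3332  207^2484=1381  207^2485=642  207^2486=3592
  207^2487=1959  207^2488=2395  207^2489=1375  207^2490=3203
Found 3203 at exponent 2490.

2490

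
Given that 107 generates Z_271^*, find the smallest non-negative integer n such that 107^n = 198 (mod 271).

238

Baby-step giant-step with m = ceil(sqrt(270)) = 17.
Baby table (107^j mod 271 for j=0..16):
  0:1  1:107  2:67  3:123  4:153  5:111  6:224  7:120
  8:103  9:181  10:126  11:203  12:41  13:51  14:37  15:165
  16:40
Giant step factor: 107^(-17) ≡ 150 (mod 271).
Scan 198·150^i mod 271 for i = 0, 1, …:
  i=0: 198   i=1: 161   i=2: 31   i=3: 43
  i=4: 217   i=5: 30   i=6: 164   i=7: 210
  i=8: 64   i=9: 115     …   i=13: 215
  i=14: 1
Match at i=14, j=0: n = 14·17 + 0 = 238.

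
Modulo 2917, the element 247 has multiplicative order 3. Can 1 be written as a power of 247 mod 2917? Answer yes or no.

⟨247⟩ has order 3; its elements mod 2917 are {1, 247, 2669}.
1 is in this set.

yes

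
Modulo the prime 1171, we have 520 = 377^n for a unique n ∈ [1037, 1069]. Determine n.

1067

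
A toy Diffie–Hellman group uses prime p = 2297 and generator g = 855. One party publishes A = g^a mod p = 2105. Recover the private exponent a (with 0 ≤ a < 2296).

2197

Baby-step giant-step with m = ceil(sqrt(2296)) = 48.
Baby table (855^j mod 2297 for j=0..47):
  0:1  1:855  2:579  3:1190  4:2176  5:2207  6:1148  7:721
  8:859  9:1702  10:1209  11:45  12:1723  13:788  14:719  15:1446
  16:544  17:1126  18:287  19:1903  20:789  21:1574  22:2025  23:1734
  24:1005  25:197  26:754  27:1510  28:136  29:1430  30:646  31:1050
  32:1920  33:1542  34:2229  35:1582  36:1974  37:1772  38:1337  39:1526
  40:34  41:1506  42:1310  43:1411  44:480  45:1534  46:2280  47:1544
Giant step factor: 855^(-48) ≡ 256 (mod 2297).
Scan 2105·256^i mod 2297 for i = 0, 1, …:
  i=0: 2105   i=1: 1382   i=2: 54   i=3: 42
  i=4: 1564   i=5: 706   i=6: 1570   i=7: 2242
  i=8: 1999   i=9: 1810     …   i=44: 1622
  i=45: 1772
Match at i=45, j=37: a = 45·48 + 37 = 2197.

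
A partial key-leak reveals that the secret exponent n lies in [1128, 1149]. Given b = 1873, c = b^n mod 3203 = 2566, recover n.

1128

Compute 1873^1128 mod 3203 = 2566, then multiply by 1873 repeatedly:
  1873^1128=2566
Found 2566 at exponent 1128.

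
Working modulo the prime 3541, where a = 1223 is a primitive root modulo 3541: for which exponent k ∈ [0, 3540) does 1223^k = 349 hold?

974

Baby-step giant-step with m = ceil(sqrt(3540)) = 60.
Baby table (1223^j mod 3541 for j=0..59):
  0:1  1:1223  2:1427  3:3049  4:254  5:2575  6:1276  7:2508
  8:778  9:2506  10:1873  11:3193  12:2857  13:2685  14:1248  15:133
  16:3314  17:2118  18:1843  19:1913  20:2539  21:3281  22:710  23:785
  24:444  25:1239  26:3290  27:1094  28:3005  29:3098  30:3525  31:1678
  32:1955  33:790  34:3018  35:1292  36:830  37:2364  38:1716  39:2396
  40:1901  41:2027  42:321  43:3073  44:1278  45:1413  46:91  47:1522
  48:2381  49:1261  50:1868  51:619  52:2804  53:1604  54:3519  55:1422
  56:475  57:201  58:1494  59:6
Giant step factor: 1223^(-60) ≡ 1812 (mod 3541).
Scan 349·1812^i mod 3541 for i = 0, 1, …:
  i=0: 349   i=1: 2090   i=2: 1751   i=3: 76
  i=4: 3154   i=5: 3415   i=6: 1853   i=7: 768
  i=8: 3   i=9: 1895     …   i=15: 798
  i=16: 1248
Match at i=16, j=14: k = 16·60 + 14 = 974.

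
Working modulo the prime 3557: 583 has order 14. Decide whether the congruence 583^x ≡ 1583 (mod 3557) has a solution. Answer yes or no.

yes

⟨583⟩ has order 14; its elements mod 3557 are {1, 583, 1025, 1310, 1583, 1626, 1761, 1796, 1931, 1974, 2247, 2532, 2974, 3556}.
1583 is in this set.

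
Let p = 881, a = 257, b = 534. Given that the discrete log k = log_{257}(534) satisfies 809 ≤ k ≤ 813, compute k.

Compute 257^809 mod 881 = 115, then multiply by 257 repeatedly:
  257^809=115  257^810=482  257^811=534
Found 534 at exponent 811.

811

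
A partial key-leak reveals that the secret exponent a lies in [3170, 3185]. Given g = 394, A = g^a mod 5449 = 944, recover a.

Compute 394^3170 mod 5449 = 4893, then multiply by 394 repeatedly:
  394^3170=4893  394^3171=4345  394^3172=944
Found 944 at exponent 3172.

3172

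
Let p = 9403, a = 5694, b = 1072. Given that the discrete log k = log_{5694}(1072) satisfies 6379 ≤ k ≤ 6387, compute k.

6387

Compute 5694^6379 mod 9403 = 5308, then multiply by 5694 repeatedly:
  5694^6379=5308  5694^6380=2510  5694^6381=8783  5694^6382=5248  5694^6383=8781
  5694^6384=3263  5694^6385=8597  5694^6386=8703  5694^6387=1072
Found 1072 at exponent 6387.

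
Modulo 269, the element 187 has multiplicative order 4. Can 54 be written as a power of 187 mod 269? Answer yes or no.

no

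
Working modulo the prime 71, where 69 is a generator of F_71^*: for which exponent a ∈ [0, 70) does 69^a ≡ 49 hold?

12

Successive powers of 69 modulo 71:
  69^0=1  69^1=69  69^2=4  69^3=63  69^4=16  69^5=39
  69^6=64  69^7=14  69^8=43  69^9=56  69^10=30  69^11=11
  69^12=49
So 69^12 ≡ 49 (mod 71), giving a = 12.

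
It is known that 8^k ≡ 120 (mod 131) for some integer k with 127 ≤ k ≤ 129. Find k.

Compute 8^127 mod 131 = 120, then multiply by 8 repeatedly:
  8^127=120
Found 120 at exponent 127.

127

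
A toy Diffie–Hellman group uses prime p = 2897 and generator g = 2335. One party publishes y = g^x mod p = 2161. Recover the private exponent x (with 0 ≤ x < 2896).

Baby-step giant-step with m = ceil(sqrt(2896)) = 54.
Baby table (2335^j mod 2897 for j=0..53):
  0:1  1:2335  2:71  3:656  4:2144  5:224  6:1580  7:1419
  8:2094  9:2251  10:927  11:486  12:2083  13:2639  14:146  15:1961
  16:1675  17:175  18:148  19:837  20:1817  21:1487  22:1539  23:1285
  24:2080  25:1428  26:2830  27:2890  28:1037  29:2400  30:1202  31:2374
  32:1329  33:528  34:1655  35:2724  36:1625  37:2202  38:2392  39:2801
  40:1806  41:1875  42:758  43:2760  44:1672  45:1861  46:2832  47:1766
  48:1179  49:815  50:2593  51:2822  52:1592  53:469
Giant step factor: 2335^(-54) ≡ 473 (mod 2897).
Scan 2161·473^i mod 2897 for i = 0, 1, …:
  i=0: 2161   i=1: 2409   i=2: 936   i=3: 2384
  i=4: 699   i=5: 369   i=6: 717   i=7: 192
  i=8: 1009   i=9: 2149     …   i=28: 2285
  i=29: 224
Match at i=29, j=5: x = 29·54 + 5 = 1571.

1571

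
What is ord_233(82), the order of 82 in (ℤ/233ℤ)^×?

The order of 82 must divide p − 1 = 232 = 2^3 · 29.
Divisors: 1, 2, 4, 8, 29, 58, 116, 232.
Check each in increasing order: 82^1 ≡ 82;  82^2 ≡ 200;  82^4 ≡ 157;  82^8 ≡ 184;  82^29 ≡ 12;  82^58 ≡ 144;  82^116 ≡ 232;  82^232 ≡ 1.
Smallest exponent giving 1 is 232.

232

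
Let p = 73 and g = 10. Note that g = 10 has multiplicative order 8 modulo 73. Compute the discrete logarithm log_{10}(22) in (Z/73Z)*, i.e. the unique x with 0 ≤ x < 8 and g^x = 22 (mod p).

Successive powers of 10 modulo 73:
  10^0=1  10^1=10  10^2=27  10^3=51  10^4=72  10^5=63
  10^6=46  10^7=22
So 10^7 ≡ 22 (mod 73), giving x = 7.

7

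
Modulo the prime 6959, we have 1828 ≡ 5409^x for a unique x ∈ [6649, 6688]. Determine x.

6679

Compute 5409^6649 mod 6959 = 3980, then multiply by 5409 repeatedly:
  5409^6649=3980  5409^6650=3633  5409^6651=5640  5409^6652=5463  5409^6653=1453
  5409^6654=2566  5409^6655=3248  5409^6656=3916  5409^6657=5407  5409^6658=4745
  5409^6659=913  5409^6660=4486  5409^6661=5700  5409^6662=2930  5409^6663=2727
  5409^6664=4222  5409^6665=4319  5409^6666=108  5409^6667=6575  5409^6668=3685
  5409^6669=1589  5409^6670=536  5409^6671=4280  5409^6672=4886  5409^6673=5051
  5409^6674=6784  5409^6675=6808  5409^6676=4403  5409^6677=2129  5409^6678=5575
  5409^6679=1828
Found 1828 at exponent 6679.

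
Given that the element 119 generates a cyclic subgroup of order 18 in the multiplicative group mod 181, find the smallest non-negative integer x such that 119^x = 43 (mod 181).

2

Successive powers of 119 modulo 181:
  119^0=1  119^1=119  119^2=43
So 119^2 ≡ 43 (mod 181), giving x = 2.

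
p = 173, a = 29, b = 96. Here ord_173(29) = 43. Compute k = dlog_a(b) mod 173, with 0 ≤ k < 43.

5

Successive powers of 29 modulo 173:
  29^0=1  29^1=29  29^2=149  29^3=169  29^4=57  29^5=96
So 29^5 ≡ 96 (mod 173), giving k = 5.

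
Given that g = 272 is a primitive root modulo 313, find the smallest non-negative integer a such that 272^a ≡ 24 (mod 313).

46

Baby-step giant-step with m = ceil(sqrt(312)) = 18.
Baby table (272^j mod 313 for j=0..17):
  0:1  1:272  2:116  3:252  4:310  5:123  6:278  7:183
  8:9  9:257  10:105  11:77  12:286  13:168  14:311  15:82
  16:81  17:122
Giant step factor: 272^(-18) ≡ 261 (mod 313).
Scan 24·261^i mod 313 for i = 0, 1, …:
  i=0: 24   i=1: 4   i=2: 105
Match at i=2, j=10: a = 2·18 + 10 = 46.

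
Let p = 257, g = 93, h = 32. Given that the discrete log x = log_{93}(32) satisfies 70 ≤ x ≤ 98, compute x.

80

Compute 93^70 mod 257 = 226, then multiply by 93 repeatedly:
  93^70=226  93^71=201  93^72=189  93^73=101  93^74=141
  93^75=6  93^76=44  93^77=237  93^78=196  93^79=238
  93^80=32
Found 32 at exponent 80.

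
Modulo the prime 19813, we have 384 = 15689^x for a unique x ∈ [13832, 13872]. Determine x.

Compute 15689^13832 mod 19813 = 11018, then multiply by 15689 repeatedly:
  15689^13832=11018  15689^13833=12790  15689^13834=16059  15689^13835=7543  15689^13836=18891
  15689^13837=18045  15689^13838=48  15689^13839=178  15689^13840=18822  15689^13841=5406
  15689^13842=15094  15689^13843=4790  15689^13844=19414  15689^13845=997  15689^13846=9476
  15689^13847=12025  15689^13848=839  15689^13849=7239  15689^13850=4555  15689^13851=17717
  15689^13852=5436  15689^13853=10252  15689^13854=1694  15689^13855=7933  15689^13856=15384
  15689^13857=17423  15689^13858=9299  15689^13859=8892  15689^13860=3255  15689^13861=9594
  15689^13862=905  15689^13863=12437  15689^13864=5669  15689^13865=384
Found 384 at exponent 13865.

13865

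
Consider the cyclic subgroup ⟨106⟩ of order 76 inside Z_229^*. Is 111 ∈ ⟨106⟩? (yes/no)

111 ∈ ⟨106⟩ iff 111^76 ≡ 1 (mod 229), since |⟨106⟩| = 76.
111^76 mod 229 = 94.
Since 94 ≠ 1, 111 does not lie in the subgroup.

no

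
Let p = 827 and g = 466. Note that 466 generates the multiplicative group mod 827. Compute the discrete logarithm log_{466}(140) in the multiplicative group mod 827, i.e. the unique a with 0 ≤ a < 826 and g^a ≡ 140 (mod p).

Baby-step giant-step with m = ceil(sqrt(826)) = 29.
Baby table (466^j mod 827 for j=0..28):
  0:1  1:466  2:482  3:495  4:764  5:414  6:233  7:241
  8:661  9:382  10:207  11:530  12:534  13:744  14:191  15:517
  16:265  17:267  18:372  19:509  20:672  21:546  22:547  23:186
  24:668  25:336  26:273  27:687  28:93
Giant step factor: 466^(-29) ≡ 52 (mod 827).
Scan 140·52^i mod 827 for i = 0, 1, …:
  i=0: 140   i=1: 664   i=2: 621   i=3: 39
  i=4: 374   i=5: 427   i=6: 702   i=7: 116
  i=8: 243   i=9: 231     …   i=14: 167
  i=15: 414
Match at i=15, j=5: a = 15·29 + 5 = 440.

440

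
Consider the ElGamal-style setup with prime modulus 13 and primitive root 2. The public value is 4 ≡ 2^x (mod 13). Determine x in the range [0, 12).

2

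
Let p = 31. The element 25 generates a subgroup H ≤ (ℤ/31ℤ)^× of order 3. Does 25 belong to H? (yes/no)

⟨25⟩ has order 3; its elements mod 31 are {1, 5, 25}.
25 is in this set.

yes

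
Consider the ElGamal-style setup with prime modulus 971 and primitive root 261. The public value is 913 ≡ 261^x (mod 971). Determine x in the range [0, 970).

Baby-step giant-step with m = ceil(sqrt(970)) = 32.
Baby table (261^j mod 971 for j=0..31):
  0:1  1:261  2:151  3:571  4:468  5:773  6:756  7:203
  8:549  9:552  10:364  11:817  12:588  13:50  14:427  15:753
  16:391  17:96  18:781  19:902  20:440  21:262  22:412  23:722
  24:68  25:270  26:558  27:959  28:752  29:130  30:916  31:210
Giant step factor: 261^(-32) ≡ 839 (mod 971).
Scan 913·839^i mod 971 for i = 0, 1, …:
  i=0: 913   i=1: 859   i=2: 219   i=3: 222
  i=4: 797   i=5: 635   i=6: 657   i=7: 666
  i=8: 449   i=9: 934     …   i=17: 638
  i=18: 261
Match at i=18, j=1: x = 18·32 + 1 = 577.

577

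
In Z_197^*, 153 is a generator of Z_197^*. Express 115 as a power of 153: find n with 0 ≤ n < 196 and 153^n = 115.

149

Baby-step giant-step with m = ceil(sqrt(196)) = 14.
Baby table (153^j mod 197 for j=0..13):
  0:1  1:153  2:163  3:117  4:171  5:159  6:96  7:110
  8:85  9:3  10:65  11:95  12:154  13:119
Giant step factor: 153^(-14) ≡ 19 (mod 197).
Scan 115·19^i mod 197 for i = 0, 1, …:
  i=0: 115   i=1: 18   i=2: 145   i=3: 194
  i=4: 140   i=5: 99   i=6: 108   i=7: 82
  i=8: 179   i=9: 52   i=10: 3
Match at i=10, j=9: n = 10·14 + 9 = 149.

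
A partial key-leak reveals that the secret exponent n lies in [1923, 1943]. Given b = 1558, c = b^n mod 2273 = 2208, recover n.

Compute 1558^1923 mod 2273 = 1328, then multiply by 1558 repeatedly:
  1558^1923=1328  1558^1924=594  1558^1925=341  1558^1926=1669  1558^1927=2263
  1558^1928=331  1558^1929=2000  1558^1930=1990  1558^1931=48  1558^1932=2048
  1558^1933=1765  1558^1934=1813  1558^1935=1588  1558^1936=1080  1558^1937=620
  1558^1938=2208
Found 2208 at exponent 1938.

1938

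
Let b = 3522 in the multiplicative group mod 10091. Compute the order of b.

5045

The order of 3522 must divide p − 1 = 10090 = 2 · 5 · 1009.
Divisors: 1, 2, 5, 10, 1009, 2018, 5045, 10090.
Check each in increasing order: 3522^1 ≡ 3522;  3522^2 ≡ 2645;  3522^5 ≡ 8161;  3522^10 ≡ 1321;  3522^1009 ≡ 9635;  3522^2018 ≡ 6116;  3522^5045 ≡ 1.
Smallest exponent giving 1 is 5045.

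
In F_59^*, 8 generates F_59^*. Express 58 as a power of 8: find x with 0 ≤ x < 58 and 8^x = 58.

29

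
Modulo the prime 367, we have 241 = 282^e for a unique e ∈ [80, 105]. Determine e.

91

Compute 282^80 mod 367 = 60, then multiply by 282 repeatedly:
  282^80=60  282^81=38  282^82=73  282^83=34  282^84=46
  282^85=127  282^86=215  282^87=75  282^88=231  282^89=183
  282^90=226  282^91=241
Found 241 at exponent 91.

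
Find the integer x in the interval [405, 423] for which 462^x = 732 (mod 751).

421

Compute 462^405 mod 751 = 276, then multiply by 462 repeatedly:
  462^405=276  462^406=593  462^407=602  462^408=254  462^409=192
  462^410=86  462^411=680  462^412=242  462^413=656  462^414=419
  462^415=571  462^416=201  462^417=489  462^418=618  462^419=136
  462^420=499  462^421=732
Found 732 at exponent 421.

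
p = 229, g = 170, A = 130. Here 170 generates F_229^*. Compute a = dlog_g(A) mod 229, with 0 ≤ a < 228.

Baby-step giant-step with m = ceil(sqrt(228)) = 16.
Baby table (170^j mod 229 for j=0..15):
  0:1  1:170  2:46  3:34  4:55  5:190  6:11  7:38
  8:48  9:145  10:147  11:29  12:121  13:189  14:70  15:221
Giant step factor: 170^(-16) ≡ 180 (mod 229).
Scan 130·180^i mod 229 for i = 0, 1, …:
  i=0: 130   i=1: 42   i=2: 3   i=3: 82
  i=4: 104   i=5: 171   i=6: 94   i=7: 203
  i=8: 129   i=9: 91   i=10: 121
Match at i=10, j=12: a = 10·16 + 12 = 172.

172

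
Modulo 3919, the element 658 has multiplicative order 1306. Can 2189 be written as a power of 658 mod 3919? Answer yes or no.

yes

2189 ∈ ⟨658⟩ iff 2189^1306 ≡ 1 (mod 3919), since |⟨658⟩| = 1306.
2189^1306 mod 3919 = 1.
Since 1 = 1, 2189 lies in the subgroup.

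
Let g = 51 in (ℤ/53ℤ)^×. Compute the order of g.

52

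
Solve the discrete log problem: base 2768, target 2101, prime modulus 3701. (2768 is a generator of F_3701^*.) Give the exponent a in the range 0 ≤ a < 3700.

3064

Baby-step giant-step with m = ceil(sqrt(3700)) = 61.
Baby table (2768^j mod 3701 for j=0..60):
  0:1  1:2768  2:754  3:3409  4:2263  5:1892  6:141  7:1683
  8:2686  9:3240  10:797  11:300  12:1376  13:439  14:1224  15:1617
  16:1347  17:1589  18:1564  19:2683  20:2338  21:2236  22:1176  23:1989
  24:2165  25:801  26:269  27:691  28:2972  29:2874  30:1783  31:1911
  32:919  33:1205  34:839  35:1825  36:3436  37:2979  38:44  39:3360
  40:3568  41:1956  42:3346  43:1826  44:2503  45:32  46:3453  47:1922
  48:1759  49:2097  50:1328  51:811  52:2042  53:829  54:52  55:3298
  56:2198  57:3321  58:2945  59:2158  60:3631
Giant step factor: 2768^(-61) ≡ 863 (mod 3701).
Scan 2101·863^i mod 3701 for i = 0, 1, …:
  i=0: 2101   i=1: 3374   i=2: 2776   i=3: 1141
  i=4: 217   i=5: 2221   i=6: 3306   i=7: 3308
  i=8: 1333   i=9: 3069     …   i=49: 1541
  i=50: 1224
Match at i=50, j=14: a = 50·61 + 14 = 3064.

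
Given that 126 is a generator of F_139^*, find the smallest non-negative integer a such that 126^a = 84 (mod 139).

9

Successive powers of 126 modulo 139:
  126^0=1  126^1=126  126^2=30  126^3=27  126^4=66  126^5=115
  126^6=34  126^7=114  126^8=47  126^9=84
So 126^9 ≡ 84 (mod 139), giving a = 9.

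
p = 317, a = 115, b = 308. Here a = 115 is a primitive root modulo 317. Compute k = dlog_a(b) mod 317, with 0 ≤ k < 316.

48

Baby-step giant-step with m = ceil(sqrt(316)) = 18.
Baby table (115^j mod 317 for j=0..17):
  0:1  1:115  2:228  3:226  4:313  5:174  6:39  7:47
  8:16  9:255  10:161  11:129  12:253  13:248  14:307  15:118
  16:256  17:276
Giant step factor: 115^(-18) ≡ 214 (mod 317).
Scan 308·214^i mod 317 for i = 0, 1, …:
  i=0: 308   i=1: 293   i=2: 253
Match at i=2, j=12: k = 2·18 + 12 = 48.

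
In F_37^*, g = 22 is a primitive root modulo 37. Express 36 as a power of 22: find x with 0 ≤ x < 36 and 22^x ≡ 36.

Successive powers of 22 modulo 37:
  22^0=1  22^1=22  22^2=3  22^3=29  22^4=9  22^5=13
  22^6=27  22^7=2  22^8=7  22^9=6  22^10=21  22^11=18
  22^12=26  22^13=17  22^14=4  22^15=14  22^16=12  22^17=5
  22^18=36
So 22^18 ≡ 36 (mod 37), giving x = 18.

18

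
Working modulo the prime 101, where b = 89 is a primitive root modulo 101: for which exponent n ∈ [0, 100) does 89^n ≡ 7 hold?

29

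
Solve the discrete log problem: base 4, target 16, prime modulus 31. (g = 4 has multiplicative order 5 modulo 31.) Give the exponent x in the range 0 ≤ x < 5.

2

Successive powers of 4 modulo 31:
  4^0=1  4^1=4  4^2=16
So 4^2 ≡ 16 (mod 31), giving x = 2.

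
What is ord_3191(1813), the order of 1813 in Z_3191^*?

1595

The order of 1813 must divide p − 1 = 3190 = 2 · 5 · 11 · 29.
Divisors: 1, 2, 5, 10, 11, 22, 29, 55, 58, 110, 145, 290, 319, 638, 1595, 3190.
Check each in increasing order: 1813^1 ≡ 1813;  1813^2 ≡ 239;  1813^5 ≡ 2850;  1813^10 ≡ 1405;  1813^11 ≡ 847;  1813^22 ≡ 2625;  1813^29 ≡ 2529;  1813^55 ≡ 1229;  1813^58 ≡ 1077;  1813^110 ≡ 1098;  1813^145 ≡ 2860;  1813^290 ≡ 1067;  1813^319 ≡ 2048;  1813^638 ≡ 1330;  1813^1595 ≡ 1.
Smallest exponent giving 1 is 1595.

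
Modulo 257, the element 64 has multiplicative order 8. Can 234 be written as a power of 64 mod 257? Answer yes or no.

234 ∈ ⟨64⟩ iff 234^8 ≡ 1 (mod 257), since |⟨64⟩| = 8.
234^8 mod 257 = 253.
Since 253 ≠ 1, 234 does not lie in the subgroup.

no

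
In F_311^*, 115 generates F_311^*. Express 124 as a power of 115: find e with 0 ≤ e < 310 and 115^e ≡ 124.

209

Baby-step giant-step with m = ceil(sqrt(310)) = 18.
Baby table (115^j mod 311 for j=0..17):
  0:1  1:115  2:163  3:85  4:134  5:171  6:72  7:194
  8:229  9:211  10:7  11:183  12:208  13:284  14:5  15:264
  16:193  17:114
Giant step factor: 115^(-18) ≡ 162 (mod 311).
Scan 124·162^i mod 311 for i = 0, 1, …:
  i=0: 124   i=1: 184   i=2: 263   i=3: 310
  i=4: 149   i=5: 191   i=6: 153   i=7: 217
  i=8: 11   i=9: 227   i=10: 76   i=11: 183
Match at i=11, j=11: e = 11·18 + 11 = 209.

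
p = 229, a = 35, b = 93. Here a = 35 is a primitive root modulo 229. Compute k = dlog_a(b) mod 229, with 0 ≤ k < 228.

Baby-step giant-step with m = ceil(sqrt(228)) = 16.
Baby table (35^j mod 229 for j=0..15):
  0:1  1:35  2:80  3:52  4:217  5:38  6:185  7:63
  8:144  9:2  10:70  11:160  12:104  13:205  14:76  15:141
Giant step factor: 35^(-16) ≡ 20 (mod 229).
Scan 93·20^i mod 229 for i = 0, 1, …:
  i=0: 93   i=1: 28   i=2: 102   i=3: 208
  i=4: 38
Match at i=4, j=5: k = 4·16 + 5 = 69.

69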